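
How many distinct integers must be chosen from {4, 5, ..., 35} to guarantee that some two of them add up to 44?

Group the elements by complementary pair {x, 44−x}: {9,35}, {10,34}, {11,33}, …, giving 13 two-element pairs; the single value 22 (it cannot pair with itself since the integers are distinct); and 5 integers whose partner 44−x falls outside [4,35].
By the pigeonhole principle, treating each of those 19 groups as a pigeonhole, one can pick one integer per group — 19 integers — with no two summing to 44.
The 20th integer lands in an occupied pair, forcing a sum of 44.

20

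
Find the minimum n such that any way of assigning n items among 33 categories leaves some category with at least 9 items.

With 264 items one could put exactly 8 in each of the 33 categories, and no category would reach 9.
One more item must land in a category that already has 8, giving it 9.
So 33 × 8 + 1 = 265 items are required.

265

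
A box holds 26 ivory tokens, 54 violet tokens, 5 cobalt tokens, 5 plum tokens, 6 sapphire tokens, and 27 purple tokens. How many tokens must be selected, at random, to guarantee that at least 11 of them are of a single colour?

47

An adversary could hand out at most 10 tokens per colour (cobalt, plum, sapphire run out sooner): 10 + 10 + 5 + 5 + 6 + 10 = 46 tokens and still no colour has 11.
By pigeonhole, one more token lands in a colour already at 10, so 47 draws are enough and 46 are not.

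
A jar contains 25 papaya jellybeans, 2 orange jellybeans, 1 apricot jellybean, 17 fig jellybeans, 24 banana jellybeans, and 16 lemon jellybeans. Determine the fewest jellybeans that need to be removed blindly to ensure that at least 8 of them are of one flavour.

By pigeonhole, the 6 flavours are the holes; the jellybeans drawn are the pigeons.
To avoid 8 of any one flavour, the worst case takes at most 7 of each flavour, or every jellybean of a flavour that has fewer than 7.
That gives 7 + 2 + 1 + 7 + 7 + 7 = 31 jellybeans with no flavour reaching 8.
The next jellybean forces some flavour to 8, so 31 + 1 = 32.

32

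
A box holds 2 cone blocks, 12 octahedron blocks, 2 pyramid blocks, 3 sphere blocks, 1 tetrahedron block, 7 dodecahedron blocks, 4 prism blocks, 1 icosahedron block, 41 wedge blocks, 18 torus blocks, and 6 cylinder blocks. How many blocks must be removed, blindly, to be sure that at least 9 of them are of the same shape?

51

An adversary could hand out at most 8 blocks per shape (8 shapes run out sooner): 2 + 8 + 2 + 3 + 1 + 7 + 4 + 1 + 8 + 8 + 6 = 50 blocks and still no shape has 9.
One more block lands in a shape already at 8, so 51 draws are enough and 50 are not.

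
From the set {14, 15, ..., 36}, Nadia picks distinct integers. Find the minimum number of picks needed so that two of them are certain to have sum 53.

14

Group the elements by complementary pair {x, 53−x}: {17,36}, {18,35}, {19,34}, …, giving 10 two-element pairs and 3 integers whose partner 53−x falls outside [14,36].
Treating each of those 13 groups as a pigeonhole, one can pick one integer per group — 13 integers — with no two summing to 53.
The 14th integer lands in an occupied pair, forcing a sum of 53.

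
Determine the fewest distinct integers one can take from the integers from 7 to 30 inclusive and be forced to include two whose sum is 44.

17

Two chosen integers sum to 44 exactly when both halves of some pair {x, 44−x} with 14 ≤ x ≤ 44−x ≤ 30 are chosen — 8 such pairs.
The remaining 8 elements (those with no distinct partner in range) can never complete a 44-sum, so the worst case takes all of them and one from each pair: 8 + 8 = 16.
The 17th integer has to be the second member of some pair, so 16 + 1 = 17.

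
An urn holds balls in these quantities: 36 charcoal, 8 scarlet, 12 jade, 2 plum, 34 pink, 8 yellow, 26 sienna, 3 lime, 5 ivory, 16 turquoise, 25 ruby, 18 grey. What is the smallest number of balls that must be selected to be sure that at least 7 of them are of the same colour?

65

An adversary could hand out at most 6 balls per colour (plum, lime, ivory run out sooner): 6 + 6 + 6 + 2 + 6 + 6 + 6 + 3 + 5 + 6 + 6 + 6 = 64 balls and still no colour has 7.
One more ball lands in a colour already at 6, so 65 draws are enough and 64 are not.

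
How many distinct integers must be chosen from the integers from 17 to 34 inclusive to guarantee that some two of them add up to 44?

Two chosen integers sum to 44 exactly when both halves of some pair {x, 44−x} with 17 ≤ x ≤ 44−x ≤ 27 are chosen — 5 such pairs.
The remaining 8 elements (those with no distinct partner in range) can never complete a 44-sum, so the worst case takes all of them and one from each pair: 8 + 5 = 13.
Pigeonhole: the 14th integer has to be the second member of some pair, so 13 + 1 = 14.

14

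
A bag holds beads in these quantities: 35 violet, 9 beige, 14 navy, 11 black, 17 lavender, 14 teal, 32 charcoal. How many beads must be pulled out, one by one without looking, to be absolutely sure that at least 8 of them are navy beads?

126

In the worst case for collecting navy beads, every non-navy bead comes out first.
There are 35 + 9 + 11 + 17 + 14 + 32 = 118 non-navy beads altogether.
After those, each further bead must be navy, so 118 + 8 = 126 draws guarantee 8 navy beads.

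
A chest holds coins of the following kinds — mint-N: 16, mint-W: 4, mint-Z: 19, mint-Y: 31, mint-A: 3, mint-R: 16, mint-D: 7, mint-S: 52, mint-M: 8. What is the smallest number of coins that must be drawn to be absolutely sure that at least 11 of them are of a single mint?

73

Put each drawn coin into a box by mint. The largest draw with every box below 11 takes min(count, 10) from each mint; mints with fewer than 10 contribute all they have.
Σ min(cᵢ, 10) = 10 + 4 + 10 + 10 + 3 + 10 + 7 + 10 + 8 = 72.
Draw number 72 + 1 = 73 must push one box to 11.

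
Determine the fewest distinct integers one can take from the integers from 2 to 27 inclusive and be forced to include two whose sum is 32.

16

Two chosen integers sum to 32 exactly when both halves of some pair {x, 32−x} with 5 ≤ x ≤ 32−x ≤ 27 are chosen — 11 such pairs.
The remaining 4 elements (those with no distinct partner in range) can never complete a 32-sum, so the worst case takes all of them and one from each pair: 4 + 11 = 15.
By the pigeonhole principle, the 16th integer has to be the second member of some pair, so 15 + 1 = 16.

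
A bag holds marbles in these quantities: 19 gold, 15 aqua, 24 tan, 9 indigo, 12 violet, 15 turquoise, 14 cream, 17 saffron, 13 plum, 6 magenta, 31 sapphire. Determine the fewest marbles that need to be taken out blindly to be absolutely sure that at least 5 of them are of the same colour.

45

Put each drawn marble into a box by colour. The largest draw with every box below 5 takes min(count, 4) from each colour.
Σ min(cᵢ, 4) = 4 + 4 + 4 + 4 + 4 + 4 + 4 + 4 + 4 + 4 + 4 = 44.
Draw number 44 + 1 = 45 must push one box to 5.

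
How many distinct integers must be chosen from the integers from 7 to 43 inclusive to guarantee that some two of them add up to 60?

25

A set avoiding the sum 60 can contain at most one of each pair {x, 60−x}, plus the 11 elements whose complement lies outside the range or equal to its own complement.
The integers 7, …, 30 (24 of them) are such a set: any two sum to at least 7+8 = 15 and at most 29+30 = 59 < 60.
Pigeonhole: any 25th integer completes one of the 13 pairs, so 25 choices force a sum of 60.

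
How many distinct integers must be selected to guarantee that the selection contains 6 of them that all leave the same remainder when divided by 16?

81

The 16 residue classes mod 16 are the pigeonholes.
With 80 integers one could put 5 in each residue class and have no class reach 6.
The 81st integer pushes some class to 6, so 16·5 + 1 = 81.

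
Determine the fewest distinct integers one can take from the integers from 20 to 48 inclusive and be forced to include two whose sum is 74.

Two chosen integers sum to 74 exactly when both halves of some pair {x, 74−x} with 26 ≤ x ≤ 74−x ≤ 48 are chosen — 11 such pairs.
The remaining 7 elements (those with no distinct partner in range) can never complete a 74-sum, so the worst case takes all of them and one from each pair: 7 + 11 = 18.
Pigeonhole: the 19th integer has to be the second member of some pair, so 18 + 1 = 19.

19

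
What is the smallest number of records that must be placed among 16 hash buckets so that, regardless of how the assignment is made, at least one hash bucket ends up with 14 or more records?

With 208 records one could put exactly 13 in each of the 16 hash buckets, and no hash bucket would reach 14.
Pigeonhole: one more record must land in a hash bucket that already has 13, giving it 14.
So 16 × 13 + 1 = 209 records are required.

209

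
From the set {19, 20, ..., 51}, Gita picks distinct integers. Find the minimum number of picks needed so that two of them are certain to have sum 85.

25

Two chosen integers sum to 85 exactly when both halves of some pair {x, 85−x} with 34 ≤ x ≤ 85−x ≤ 51 are chosen — 9 such pairs.
The remaining 15 elements (those with no distinct partner in range) can never complete a 85-sum, so the worst case takes all of them and one from each pair: 15 + 9 = 24.
The 25th integer has to be the second member of some pair, so 24 + 1 = 25.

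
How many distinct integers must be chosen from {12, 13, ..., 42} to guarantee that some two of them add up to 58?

A set avoiding the sum 58 can contain at most one of each pair {x, 58−x}, plus the 5 elements whose complement lies outside the range or equal to its own complement.
The integers 12, …, 29 (18 of them) are such a set: any two sum to at least 12+13 = 25 and at most 28+29 = 57 < 58.
Any 19th integer completes one of the 13 pairs, so 19 choices force a sum of 58.

19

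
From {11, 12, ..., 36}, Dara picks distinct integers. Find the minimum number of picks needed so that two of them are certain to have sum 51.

A set avoiding the sum 51 can contain at most one of each pair {x, 51−x}, plus the 4 elements whose complement lies outside the range.
The integers 11, …, 25 (15 of them) are such a set: any two sum to at least 11+12 = 23 and at most 24+25 = 49 < 51.
By pigeonhole, any 16th integer completes one of the 11 pairs, so 16 choices force a sum of 51.

16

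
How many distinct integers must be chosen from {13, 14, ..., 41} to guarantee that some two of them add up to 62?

Group the elements by complementary pair {x, 62−x}: {21,41}, {22,40}, {23,39}, …, giving 10 two-element pairs, the single value 31 (it cannot pair with itself since the integers are distinct), and 8 integers whose partner 62−x falls outside [13,41].
Treating each of those 19 groups as a pigeonhole, one can pick one integer per group — 19 integers — with no two summing to 62.
The 20th integer lands in an occupied pair, forcing a sum of 62.

20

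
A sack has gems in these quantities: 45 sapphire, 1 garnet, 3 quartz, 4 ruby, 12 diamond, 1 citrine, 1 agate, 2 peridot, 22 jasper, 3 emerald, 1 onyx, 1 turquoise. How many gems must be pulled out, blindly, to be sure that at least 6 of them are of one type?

By pigeonhole, the 12 types are the holes; the gems drawn are the pigeons.
To avoid 6 of any one type, the worst case takes at most 5 of each type, or every gem of a type that has fewer than 5.
That gives 5 + 1 + 3 + 4 + 5 + 1 + 1 + 2 + 5 + 3 + 1 + 1 = 32 gems with no type reaching 6.
The next gem forces some type to 6, so 32 + 1 = 33.

33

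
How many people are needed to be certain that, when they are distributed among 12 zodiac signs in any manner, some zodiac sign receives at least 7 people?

73

With 72 people one could put exactly 6 in each of the 12 zodiac signs, and no zodiac sign would reach 7.
One more person must land in a zodiac sign that already has 6, giving it 7.
So 12 × 6 + 1 = 73 people are required.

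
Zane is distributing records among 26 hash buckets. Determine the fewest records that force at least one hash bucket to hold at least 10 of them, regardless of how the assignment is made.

235

With 234 records one could put exactly 9 in each of the 26 hash buckets, and no hash bucket would reach 10.
One more record must land in a hash bucket that already has 9, giving it 10.
So 26 × 9 + 1 = 235 records are required.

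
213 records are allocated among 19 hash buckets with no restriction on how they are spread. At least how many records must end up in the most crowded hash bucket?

12

The 19 hash buckets are the holes and the 213 records are the pigeons.
If every hash bucket held at most 11 records, the total would be at most 19 × 11 = 209, which is less than 213.
So some hash bucket holds at least ⌈213/19⌉ = 12 records.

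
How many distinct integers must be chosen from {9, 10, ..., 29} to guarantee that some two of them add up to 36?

13

Two chosen integers sum to 36 exactly when both halves of some pair {x, 36−x} with 9 ≤ x ≤ 36−x ≤ 27 are chosen — 9 such pairs.
The remaining 3 elements (those with no distinct partner in range) can never complete a 36-sum, so the worst case takes all of them and one from each pair: 3 + 9 = 12.
By pigeonhole, the 13th integer has to be the second member of some pair, so 12 + 1 = 13.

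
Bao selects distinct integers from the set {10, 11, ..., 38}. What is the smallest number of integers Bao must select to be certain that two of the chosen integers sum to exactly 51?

A set avoiding the sum 51 can contain at most one of each pair {x, 51−x}, plus the 3 elements whose complement lies outside the range.
The integers 10, …, 25 (16 of them) are such a set: any two sum to at least 10+11 = 21 and at most 24+25 = 49 < 51.
Any 17th integer completes one of the 13 pairs, so 17 choices force a sum of 51.

17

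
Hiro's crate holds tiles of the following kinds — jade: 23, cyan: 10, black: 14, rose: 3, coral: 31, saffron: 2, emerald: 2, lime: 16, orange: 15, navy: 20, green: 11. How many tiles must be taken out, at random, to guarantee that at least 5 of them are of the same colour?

40

An adversary could hand out at most 4 tiles per colour (rose, saffron, emerald run out sooner): 4 + 4 + 4 + 3 + 4 + 2 + 2 + 4 + 4 + 4 + 4 = 39 tiles and still no colour has 5.
By the pigeonhole principle, one more tile lands in a colour already at 4, so 40 draws are enough and 39 are not.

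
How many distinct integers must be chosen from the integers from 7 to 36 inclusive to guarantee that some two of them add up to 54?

Two chosen integers sum to 54 exactly when both halves of some pair {x, 54−x} with 18 ≤ x ≤ 54−x ≤ 36 are chosen — 9 such pairs.
The remaining 12 elements (those with no distinct partner in range) can never complete a 54-sum, so the worst case takes all of them and one from each pair: 12 + 9 = 21.
By the pigeonhole principle, the 22nd integer has to be the second member of some pair, so 21 + 1 = 22.

22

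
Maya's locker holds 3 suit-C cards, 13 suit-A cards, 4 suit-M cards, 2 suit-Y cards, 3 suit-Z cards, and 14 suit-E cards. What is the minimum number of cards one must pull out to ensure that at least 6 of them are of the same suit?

By the pigeonhole principle, the 6 suits are the holes; the cards drawn are the pigeons.
To avoid 6 of any one suit, the worst case takes at most 5 of each suit, or every card of a suit that has fewer than 5.
That gives 3 + 5 + 4 + 2 + 3 + 5 = 22 cards with no suit reaching 6.
The next card forces some suit to 6, so 22 + 1 = 23.

23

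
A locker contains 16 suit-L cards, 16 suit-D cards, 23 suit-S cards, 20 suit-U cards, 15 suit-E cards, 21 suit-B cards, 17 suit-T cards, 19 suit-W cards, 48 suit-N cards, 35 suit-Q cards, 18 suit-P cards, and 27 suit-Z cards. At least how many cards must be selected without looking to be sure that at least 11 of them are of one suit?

By the pigeonhole principle, the 12 suits are the holes; the cards drawn are the pigeons.
To avoid 11 of any one suit, the worst case takes at most 10 of each suit.
That gives 10 + 10 + 10 + 10 + 10 + 10 + 10 + 10 + 10 + 10 + 10 + 10 = 120 cards with no suit reaching 11.
The next card forces some suit to 11, so 120 + 1 = 121.

121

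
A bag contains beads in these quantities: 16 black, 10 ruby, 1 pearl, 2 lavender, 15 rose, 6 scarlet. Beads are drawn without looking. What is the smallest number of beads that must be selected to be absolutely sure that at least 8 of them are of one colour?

An adversary could hand out at most 7 beads per colour (pearl, lavender, scarlet run out sooner): 7 + 7 + 1 + 2 + 7 + 6 = 30 beads and still no colour has 8.
Pigeonhole: one more bead lands in a colour already at 7, so 31 draws are enough and 30 are not.

31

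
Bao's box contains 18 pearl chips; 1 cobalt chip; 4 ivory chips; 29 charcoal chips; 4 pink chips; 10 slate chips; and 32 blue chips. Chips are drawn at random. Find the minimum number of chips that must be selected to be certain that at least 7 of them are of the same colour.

By pigeonhole, put each drawn chip into a box by colour. The largest draw with every box below 7 takes min(count, 6) from each colour; colours with fewer than 6 contribute all they have.
Σ min(cᵢ, 6) = 6 + 1 + 4 + 6 + 4 + 6 + 6 = 33.
Draw number 33 + 1 = 34 must push one box to 7.

34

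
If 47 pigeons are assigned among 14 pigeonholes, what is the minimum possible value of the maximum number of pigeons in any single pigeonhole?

Pigeonhole: the 14 pigeonholes are the holes and the 47 pigeons are the pigeons.
If every pigeonhole held at most 3 pigeons, the total would be at most 14 × 3 = 42, which is less than 47.
So some pigeonhole holds at least ⌈47/14⌉ = 4 pigeons.

4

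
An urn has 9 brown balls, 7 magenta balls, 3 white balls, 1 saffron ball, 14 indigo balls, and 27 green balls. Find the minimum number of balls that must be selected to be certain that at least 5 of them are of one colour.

Put each drawn ball into a box by colour. The largest draw with every box below 5 takes min(count, 4) from each colour; colours with fewer than 4 contribute all they have.
Σ min(cᵢ, 4) = 4 + 4 + 3 + 1 + 4 + 4 = 20.
Draw number 20 + 1 = 21 must push one box to 5.

21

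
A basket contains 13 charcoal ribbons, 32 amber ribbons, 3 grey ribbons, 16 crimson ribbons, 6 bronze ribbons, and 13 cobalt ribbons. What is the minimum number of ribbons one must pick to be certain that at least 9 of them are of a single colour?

42

By pigeonhole, put each drawn ribbon into a box by colour. The largest draw with every box below 9 takes min(count, 8) from each colour; colours with fewer than 8 contribute all they have.
Σ min(cᵢ, 8) = 8 + 8 + 3 + 8 + 6 + 8 = 41.
Draw number 41 + 1 = 42 must push one box to 9.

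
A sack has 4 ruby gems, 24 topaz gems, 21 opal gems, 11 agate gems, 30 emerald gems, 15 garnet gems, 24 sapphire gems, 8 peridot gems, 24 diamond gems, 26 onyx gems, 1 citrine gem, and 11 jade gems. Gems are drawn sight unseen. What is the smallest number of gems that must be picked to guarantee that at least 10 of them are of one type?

95

An adversary could hand out at most 9 gems per type (ruby, peridot, citrine run out sooner): 4 + 9 + 9 + 9 + 9 + 9 + 9 + 8 + 9 + 9 + 1 + 9 = 94 gems and still no type has 10.
By the pigeonhole principle, one more gem lands in a type already at 9, so 95 draws are enough and 94 are not.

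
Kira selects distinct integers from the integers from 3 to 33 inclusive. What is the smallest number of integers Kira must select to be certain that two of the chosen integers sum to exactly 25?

22

A set avoiding the sum 25 can contain at most one of each pair {x, 25−x}, plus the 11 elements whose complement lies outside the range.
The integers 13, …, 33 (21 of them) are such a set: any two sum to at least 13+14 = 27 > 25.
Pigeonhole: any 22nd integer completes one of the 10 pairs, so 22 choices force a sum of 25.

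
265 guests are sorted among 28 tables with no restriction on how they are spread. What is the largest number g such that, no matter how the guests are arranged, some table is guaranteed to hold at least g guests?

The 28 tables are the holes and the 265 guests are the pigeons.
If every table held at most 9 guests, the total would be at most 28 × 9 = 252, which is less than 265.
So some table holds at least ⌈265/28⌉ = 10 guests.

10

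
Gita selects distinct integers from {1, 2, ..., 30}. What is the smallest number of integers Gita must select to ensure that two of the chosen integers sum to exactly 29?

17

Group the elements by complementary pair {x, 29−x}: {1,28}, {2,27}, {3,26}, …, giving 14 two-element pairs and 2 integers whose partner 29−x falls outside [1,30].
By pigeonhole, treating each of those 16 groups as a pigeonhole, one can pick one integer per group — 16 integers — with no two summing to 29.
The 17th integer lands in an occupied pair, forcing a sum of 29.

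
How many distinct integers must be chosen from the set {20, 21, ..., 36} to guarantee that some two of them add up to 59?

Group the elements by complementary pair {x, 59−x}: {23,36}, {24,35}, {25,34}, …, giving 7 two-element pairs and 3 integers whose partner 59−x falls outside [20,36].
Treating each of those 10 groups as a pigeonhole, one can pick one integer per group — 10 integers — with no two summing to 59.
The 11th integer lands in an occupied pair, forcing a sum of 59.

11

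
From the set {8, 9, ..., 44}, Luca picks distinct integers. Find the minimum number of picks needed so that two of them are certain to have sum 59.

Two chosen integers sum to 59 exactly when both halves of some pair {x, 59−x} with 15 ≤ x ≤ 59−x ≤ 44 are chosen — 15 such pairs.
The remaining 7 elements (those with no distinct partner in range) can never complete a 59-sum, so the worst case takes all of them and one from each pair: 7 + 15 = 22.
By the pigeonhole principle, the 23rd integer has to be the second member of some pair, so 22 + 1 = 23.

23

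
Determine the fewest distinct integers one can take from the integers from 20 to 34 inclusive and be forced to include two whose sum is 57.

A set avoiding the sum 57 can contain at most one of each pair {x, 57−x}, plus the 3 elements whose complement lies outside the range.
The integers 20, …, 28 (9 of them) are such a set: any two sum to at least 20+21 = 41 and at most 27+28 = 55 < 57.
By the pigeonhole principle, any 10th integer completes one of the 6 pairs, so 10 choices force a sum of 57.

10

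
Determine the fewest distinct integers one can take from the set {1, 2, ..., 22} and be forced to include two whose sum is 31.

Two chosen integers sum to 31 exactly when both halves of some pair {x, 31−x} with 9 ≤ x ≤ 31−x ≤ 22 are chosen — 7 such pairs.
The remaining 8 elements (those with no distinct partner in range) can never complete a 31-sum, so the worst case takes all of them and one from each pair: 8 + 7 = 15.
By pigeonhole, the 16th integer has to be the second member of some pair, so 15 + 1 = 16.

16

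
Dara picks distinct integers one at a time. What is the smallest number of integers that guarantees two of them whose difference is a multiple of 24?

Integers whose pairwise differences are multiples of 24 are exactly those sharing a remainder mod 24. Pigeonhole: the 24 residue classes mod 24 are the pigeonholes.
With 24 integers one could put 1 in each residue class and have no class reach 2.
The 25th integer pushes some class to 2, so 24·1 + 1 = 25.

25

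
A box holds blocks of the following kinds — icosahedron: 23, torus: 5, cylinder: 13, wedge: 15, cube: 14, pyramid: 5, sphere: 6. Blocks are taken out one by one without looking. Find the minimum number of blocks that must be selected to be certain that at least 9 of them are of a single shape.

Put each drawn block into a box by shape. The largest draw with every box below 9 takes min(count, 8) from each shape; shapes with fewer than 8 contribute all they have.
Σ min(cᵢ, 8) = 8 + 5 + 8 + 8 + 8 + 5 + 6 = 48.
Draw number 48 + 1 = 49 must push one box to 9.

49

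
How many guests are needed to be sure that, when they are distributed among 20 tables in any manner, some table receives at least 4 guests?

With 60 guests one could put exactly 3 in each of the 20 tables, and no table would reach 4.
By pigeonhole, one more guest must land in a table that already has 3, giving it 4.
So 20 × 3 + 1 = 61 guests are required.

61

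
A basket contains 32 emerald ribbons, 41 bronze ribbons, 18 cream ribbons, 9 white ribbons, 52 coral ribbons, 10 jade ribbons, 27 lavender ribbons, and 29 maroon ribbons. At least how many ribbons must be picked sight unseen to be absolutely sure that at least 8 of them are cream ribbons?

In the worst case for collecting cream ribbons, every non-cream ribbon comes out first.
There are 32 + 41 + 9 + 52 + 10 + 27 + 29 = 200 non-cream ribbons altogether.
After those, each further ribbon must be cream, so 200 + 8 = 208 draws guarantee 8 cream ribbons.

208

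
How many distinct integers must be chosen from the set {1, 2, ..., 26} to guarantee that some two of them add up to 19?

A set avoiding the sum 19 can contain at most one of each pair {x, 19−x}, plus the 8 elements whose complement lies outside the range.
The integers 10, …, 26 (17 of them) are such a set: any two sum to at least 10+11 = 21 > 19.
Any 18th integer completes one of the 9 pairs, so 18 choices force a sum of 19.

18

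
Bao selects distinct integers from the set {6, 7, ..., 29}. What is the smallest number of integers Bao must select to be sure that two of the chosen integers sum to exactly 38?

15

Two chosen integers sum to 38 exactly when both halves of some pair {x, 38−x} with 9 ≤ x ≤ 38−x ≤ 29 are chosen — 10 such pairs.
The remaining 4 elements (those with no distinct partner in range) can never complete a 38-sum, so the worst case takes all of them and one from each pair: 4 + 10 = 14.
The 15th integer has to be the second member of some pair, so 14 + 1 = 15.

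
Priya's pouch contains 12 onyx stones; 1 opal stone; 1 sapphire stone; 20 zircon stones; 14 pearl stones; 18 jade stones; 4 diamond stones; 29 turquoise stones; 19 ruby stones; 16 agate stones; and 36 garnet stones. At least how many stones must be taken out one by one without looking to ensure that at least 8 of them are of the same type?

Put each drawn stone into a box by type. The largest draw with every box below 8 takes min(count, 7) from each type; types with fewer than 7 contribute all they have.
Σ min(cᵢ, 7) = 7 + 1 + 1 + 7 + 7 + 7 + 4 + 7 + 7 + 7 + 7 = 62.
Draw number 62 + 1 = 63 must push one box to 8.

63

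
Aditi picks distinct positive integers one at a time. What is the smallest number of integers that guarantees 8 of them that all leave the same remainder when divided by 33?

Pigeonhole: the 33 residue classes mod 33 are the pigeonholes.
With 231 integers one could put 7 in each residue class and have no class reach 8.
The 232nd integer pushes some class to 8, so 33·7 + 1 = 232.

232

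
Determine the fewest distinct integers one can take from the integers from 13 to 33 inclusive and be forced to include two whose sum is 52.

Two chosen integers sum to 52 exactly when both halves of some pair {x, 52−x} with 19 ≤ x ≤ 52−x ≤ 33 are chosen — 7 such pairs.
The remaining 7 elements (those with no distinct partner in range) can never complete a 52-sum, so the worst case takes all of them and one from each pair: 7 + 7 = 14.
Pigeonhole: the 15th integer has to be the second member of some pair, so 14 + 1 = 15.

15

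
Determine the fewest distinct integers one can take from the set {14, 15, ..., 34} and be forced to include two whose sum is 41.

15

A set avoiding the sum 41 can contain at most one of each pair {x, 41−x}, plus the 7 elements whose complement lies outside the range.
The integers 21, …, 34 (14 of them) are such a set: any two sum to at least 21+22 = 43 > 41.
By the pigeonhole principle, any 15th integer completes one of the 7 pairs, so 15 choices force a sum of 41.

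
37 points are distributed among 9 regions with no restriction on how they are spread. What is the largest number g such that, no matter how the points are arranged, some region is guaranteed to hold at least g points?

By pigeonhole, the 9 regions are the holes and the 37 points are the pigeons.
If every region held at most 4 points, the total would be at most 9 × 4 = 36, which is less than 37.
So some region holds at least ⌈37/9⌉ = 5 points.

5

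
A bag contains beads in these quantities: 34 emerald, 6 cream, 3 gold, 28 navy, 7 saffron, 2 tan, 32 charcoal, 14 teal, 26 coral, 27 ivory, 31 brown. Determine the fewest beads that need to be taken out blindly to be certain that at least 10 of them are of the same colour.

Put each drawn bead into a box by colour. The largest draw with every box below 10 takes min(count, 9) from each colour; colours with fewer than 9 contribute all they have.
Σ min(cᵢ, 9) = 9 + 6 + 3 + 9 + 7 + 2 + 9 + 9 + 9 + 9 + 9 = 81.
Draw number 81 + 1 = 82 must push one box to 10.

82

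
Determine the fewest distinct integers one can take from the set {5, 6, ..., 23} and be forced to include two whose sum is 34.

Two chosen integers sum to 34 exactly when both halves of some pair {x, 34−x} with 11 ≤ x ≤ 34−x ≤ 23 are chosen — 6 such pairs.
The remaining 7 elements (those with no distinct partner in range) can never complete a 34-sum, so the worst case takes all of them and one from each pair: 7 + 6 = 13.
The 14th integer has to be the second member of some pair, so 13 + 1 = 14.

14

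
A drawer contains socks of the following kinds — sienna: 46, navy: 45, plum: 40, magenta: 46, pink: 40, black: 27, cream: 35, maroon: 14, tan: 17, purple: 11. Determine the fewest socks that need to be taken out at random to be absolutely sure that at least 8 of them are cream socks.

294

In the worst case for collecting cream socks, every non-cream sock comes out first.
There are 46 + 45 + 40 + 46 + 40 + 27 + 14 + 17 + 11 = 286 non-cream socks altogether.
After those, each further sock must be cream, so 286 + 8 = 294 draws guarantee 8 cream socks.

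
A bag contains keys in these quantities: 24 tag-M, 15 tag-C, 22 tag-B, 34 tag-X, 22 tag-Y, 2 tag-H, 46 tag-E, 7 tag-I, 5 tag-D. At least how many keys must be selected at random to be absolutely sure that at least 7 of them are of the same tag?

An adversary could hand out at most 6 keys per tag (tag-H, tag-D run out sooner): 6 + 6 + 6 + 6 + 6 + 2 + 6 + 6 + 5 = 49 keys and still no tag has 7.
One more key lands in a tag already at 6, so 50 draws are enough and 49 are not.

50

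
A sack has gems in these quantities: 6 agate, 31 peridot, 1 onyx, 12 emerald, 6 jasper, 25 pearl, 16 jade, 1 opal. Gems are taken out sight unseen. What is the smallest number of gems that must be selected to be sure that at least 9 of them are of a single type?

47

An adversary could hand out at most 8 gems per type (4 types run out sooner): 6 + 8 + 1 + 8 + 6 + 8 + 8 + 1 = 46 gems and still no type has 9.
Pigeonhole: one more gem lands in a type already at 8, so 47 draws are enough and 46 are not.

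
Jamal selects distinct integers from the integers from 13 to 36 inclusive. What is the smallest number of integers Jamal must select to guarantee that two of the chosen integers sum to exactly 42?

Group the elements by complementary pair {x, 42−x}: {13,29}, {14,28}, {15,27}, …, giving 8 two-element pairs, the single value 21 (it cannot pair with itself since the integers are distinct), and 7 integers whose partner 42−x falls outside [13,36].
By pigeonhole, treating each of those 16 groups as a pigeonhole, one can pick one integer per group — 16 integers — with no two summing to 42.
The 17th integer lands in an occupied pair, forcing a sum of 42.

17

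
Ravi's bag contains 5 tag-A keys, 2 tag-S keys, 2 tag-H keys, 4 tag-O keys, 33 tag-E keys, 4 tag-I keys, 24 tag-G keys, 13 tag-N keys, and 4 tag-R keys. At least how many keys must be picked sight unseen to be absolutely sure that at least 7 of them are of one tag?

The 9 tags are the holes; the keys drawn are the pigeons.
To avoid 7 of any one tag, the worst case takes at most 6 of each tag, or every key of a tag that has fewer than 6.
That gives 5 + 2 + 2 + 4 + 6 + 4 + 6 + 6 + 4 = 39 keys with no tag reaching 7.
The next key forces some tag to 7, so 39 + 1 = 40.

40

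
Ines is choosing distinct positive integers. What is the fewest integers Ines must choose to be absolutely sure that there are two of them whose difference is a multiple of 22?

Integers whose pairwise differences are multiples of 22 are exactly those sharing a remainder mod 22. By the pigeonhole principle, the 22 residue classes mod 22 are the pigeonholes.
With 22 integers one could put 1 in each residue class and have no class reach 2.
The 23rd integer pushes some class to 2, so 22·1 + 1 = 23.

23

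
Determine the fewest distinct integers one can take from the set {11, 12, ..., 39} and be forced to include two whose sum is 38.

22

Two chosen integers sum to 38 exactly when both halves of some pair {x, 38−x} with 11 ≤ x ≤ 38−x ≤ 27 are chosen — 8 such pairs.
The remaining 13 elements (those with no distinct partner in range) can never complete a 38-sum, so the worst case takes all of them and one from each pair: 13 + 8 = 21.
By the pigeonhole principle, the 22nd integer has to be the second member of some pair, so 21 + 1 = 22.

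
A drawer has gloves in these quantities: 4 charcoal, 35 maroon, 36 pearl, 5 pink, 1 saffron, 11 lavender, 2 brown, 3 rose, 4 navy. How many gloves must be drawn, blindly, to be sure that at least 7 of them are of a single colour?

38

Pigeonhole: the 9 colours are the holes; the gloves drawn are the pigeons.
To avoid 7 of any one colour, the worst case takes at most 6 of each colour, or every glove of a colour that has fewer than 6.
That gives 4 + 6 + 6 + 5 + 1 + 6 + 2 + 3 + 4 = 37 gloves with no colour reaching 7.
The next glove forces some colour to 7, so 37 + 1 = 38.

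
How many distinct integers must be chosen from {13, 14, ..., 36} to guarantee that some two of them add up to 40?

18

A set avoiding the sum 40 can contain at most one of each pair {x, 40−x}, plus the 10 elements whose complement lies outside the range or equal to its own complement.
The integers 20, …, 36 (17 of them) are such a set: any two sum to at least 20+21 = 41 > 40.
By the pigeonhole principle, any 18th integer completes one of the 7 pairs, so 18 choices force a sum of 40.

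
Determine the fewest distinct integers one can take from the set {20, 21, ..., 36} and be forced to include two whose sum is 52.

Group the elements by complementary pair {x, 52−x}: {20,32}, {21,31}, {22,30}, …, giving 6 two-element pairs; the single value 26 (it cannot pair with itself since the integers are distinct); and 4 integers whose partner 52−x falls outside [20,36].
Treating each of those 11 groups as a pigeonhole, one can pick one integer per group — 11 integers — with no two summing to 52.
The 12th integer lands in an occupied pair, forcing a sum of 52.

12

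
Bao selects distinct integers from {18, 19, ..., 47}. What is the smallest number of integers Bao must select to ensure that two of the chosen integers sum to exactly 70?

19

A set avoiding the sum 70 can contain at most one of each pair {x, 70−x}, plus the 6 elements whose complement lies outside the range or equal to its own complement.
The integers 18, …, 35 (18 of them) are such a set: any two sum to at least 18+19 = 37 and at most 34+35 = 69 < 70.
Any 19th integer completes one of the 12 pairs, so 19 choices force a sum of 70.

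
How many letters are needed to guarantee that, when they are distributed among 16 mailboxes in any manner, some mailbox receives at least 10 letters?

With 144 letters one could put exactly 9 in each of the 16 mailboxes, and no mailbox would reach 10.
One more letter must land in a mailbox that already has 9, giving it 10.
So 16 × 9 + 1 = 145 letters are required.

145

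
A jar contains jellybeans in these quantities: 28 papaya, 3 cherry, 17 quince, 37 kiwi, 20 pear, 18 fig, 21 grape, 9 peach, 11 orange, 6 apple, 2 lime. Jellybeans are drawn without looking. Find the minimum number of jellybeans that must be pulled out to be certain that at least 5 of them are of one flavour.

42

Put each drawn jellybean into a box by flavour. The largest draw with every box below 5 takes min(count, 4) from each flavour; flavours with fewer than 4 contribute all they have.
Σ min(cᵢ, 4) = 4 + 3 + 4 + 4 + 4 + 4 + 4 + 4 + 4 + 4 + 2 = 41.
Draw number 41 + 1 = 42 must push one box to 5.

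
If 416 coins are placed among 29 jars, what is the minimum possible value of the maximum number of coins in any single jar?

15

The 29 jars are the holes and the 416 coins are the pigeons.
If every jar held at most 14 coins, the total would be at most 29 × 14 = 406, which is less than 416.
So some jar holds at least ⌈416/29⌉ = 15 coins.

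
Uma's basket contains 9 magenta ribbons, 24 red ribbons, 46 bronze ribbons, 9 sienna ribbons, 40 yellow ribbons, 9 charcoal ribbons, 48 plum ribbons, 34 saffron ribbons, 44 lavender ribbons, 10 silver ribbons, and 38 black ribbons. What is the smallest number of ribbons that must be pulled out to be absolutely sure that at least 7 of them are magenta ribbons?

309

In the worst case for collecting magenta ribbons, every non-magenta ribbon comes out first.
There are 24 + 46 + 9 + 40 + 9 + 48 + 34 + 44 + 10 + 38 = 302 non-magenta ribbons altogether.
After those, each further ribbon must be magenta, so 302 + 7 = 309 draws guarantee 7 magenta ribbons.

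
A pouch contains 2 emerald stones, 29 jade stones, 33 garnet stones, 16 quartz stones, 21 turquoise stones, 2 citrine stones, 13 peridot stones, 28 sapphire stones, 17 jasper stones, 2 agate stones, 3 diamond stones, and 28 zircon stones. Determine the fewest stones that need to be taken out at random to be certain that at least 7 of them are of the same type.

By pigeonhole, put each drawn stone into a box by type. The largest draw with every box below 7 takes min(count, 6) from each type; types with fewer than 6 contribute all they have.
Σ min(cᵢ, 6) = 2 + 6 + 6 + 6 + 6 + 2 + 6 + 6 + 6 + 2 + 3 + 6 = 57.
Draw number 57 + 1 = 58 must push one box to 7.

58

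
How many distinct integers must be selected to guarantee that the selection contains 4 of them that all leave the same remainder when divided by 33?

100

By the pigeonhole principle, the 33 residue classes mod 33 are the pigeonholes.
With 99 integers one could put 3 in each residue class and have no class reach 4.
The 100th integer pushes some class to 4, so 33·3 + 1 = 100.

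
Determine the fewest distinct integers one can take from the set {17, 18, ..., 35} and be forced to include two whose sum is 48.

Two chosen integers sum to 48 exactly when both halves of some pair {x, 48−x} with 17 ≤ x ≤ 48−x ≤ 31 are chosen — 7 such pairs.
The remaining 5 elements (those with no distinct partner in range) can never complete a 48-sum, so the worst case takes all of them and one from each pair: 5 + 7 = 12.
The 13th integer has to be the second member of some pair, so 12 + 1 = 13.

13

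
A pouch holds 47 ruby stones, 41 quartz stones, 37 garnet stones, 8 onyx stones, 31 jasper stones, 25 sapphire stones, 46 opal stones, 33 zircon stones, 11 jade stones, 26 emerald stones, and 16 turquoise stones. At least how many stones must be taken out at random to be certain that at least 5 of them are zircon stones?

In the worst case for collecting zircon stones, every non-zircon stone comes out first.
There are 47 + 41 + 37 + 8 + 31 + 25 + 46 + 11 + 26 + 16 = 288 non-zircon stones altogether.
After those, each further stone must be zircon, so 288 + 5 = 293 draws guarantee 5 zircon stones.

293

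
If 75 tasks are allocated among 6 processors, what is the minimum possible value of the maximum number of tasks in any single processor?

Pigeonhole: the 6 processors are the holes and the 75 tasks are the pigeons.
If every processor held at most 12 tasks, the total would be at most 6 × 12 = 72, which is less than 75.
So some processor holds at least ⌈75/6⌉ = 13 tasks.

13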